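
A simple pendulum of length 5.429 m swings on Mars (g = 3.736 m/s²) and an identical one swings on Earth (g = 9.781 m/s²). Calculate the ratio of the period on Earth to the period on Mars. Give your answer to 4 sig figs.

T ∝ 1/√g, so T₂/T₁ = √(g₁/g₂) = √(3.736/9.781) = 0.6180.

0.6180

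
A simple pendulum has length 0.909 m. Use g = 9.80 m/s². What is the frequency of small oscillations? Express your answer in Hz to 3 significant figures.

0.523 Hz

T = 2π√(L/g) = 2π√(0.909/9.80) = 1.914 s, so f = 1/T = 0.523 Hz.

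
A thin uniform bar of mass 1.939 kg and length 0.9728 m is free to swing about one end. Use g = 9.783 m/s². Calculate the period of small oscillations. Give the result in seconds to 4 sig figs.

1.618 s

For a physical pendulum T = 2π√(I/(mgd)), with d = 0.48640 m from pivot to centre of mass.
I_cm = mL²/12 = 1.939 × 0.9728²/12 = 0.15291 kg·m²; I = I_cm + md² = 0.15291 + 1.939 × 0.48640² = 0.61165 kg·m².
T = 2π√(0.61165/(1.939 × 9.783 × 0.48640)) = 1.618 s.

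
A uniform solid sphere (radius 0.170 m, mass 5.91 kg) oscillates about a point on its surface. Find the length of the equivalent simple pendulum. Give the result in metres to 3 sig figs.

0.238 m

The equivalent simple-pendulum length is L_eq = I/(md), where I is about the pivot and d = 0.1700 m.
I_cm = (2/5)mR² = 0.06832 kg·m², so I = I_cm + md² = 0.06832 + 0.1708 = 0.2391 kg·m².
L_eq = 0.2391/(5.91 × 0.1700) = 0.238 m.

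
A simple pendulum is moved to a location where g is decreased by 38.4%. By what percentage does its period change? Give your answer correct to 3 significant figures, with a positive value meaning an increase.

T ∝ 1/√g, so T'/T = 1/√(0.6160) = 1.274.
Percentage change in T = (1.274 − 1) × 100% = 27.4%.

27.4%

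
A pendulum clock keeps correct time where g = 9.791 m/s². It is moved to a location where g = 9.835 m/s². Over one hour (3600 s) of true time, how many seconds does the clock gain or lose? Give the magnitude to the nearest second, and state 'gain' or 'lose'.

The clock's period scales as T ∝ 1/√g, so T'/T = √(9.791/9.835) = 0.997761.
In 3600 s of true time the clock registers 3600/0.997761 = 3608.1 s, so it gains 8 s.

gain 8 s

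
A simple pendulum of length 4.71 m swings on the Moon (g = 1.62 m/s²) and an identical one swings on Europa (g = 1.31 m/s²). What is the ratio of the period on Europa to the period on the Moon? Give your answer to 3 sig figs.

T ∝ 1/√g, so T₂/T₁ = √(g₁/g₂) = √(1.62/1.31) = 1.11.

1.11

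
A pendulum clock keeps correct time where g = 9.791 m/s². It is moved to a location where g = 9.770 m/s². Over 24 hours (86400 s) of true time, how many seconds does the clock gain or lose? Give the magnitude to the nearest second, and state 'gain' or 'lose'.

The clock's period scales as T ∝ 1/√g, so T'/T = √(9.791/9.770) = 1.00107.
In 86400 s of true time the clock registers 86400/1.00107 = 86307.3 s, so it loses 93 s.

lose 93 s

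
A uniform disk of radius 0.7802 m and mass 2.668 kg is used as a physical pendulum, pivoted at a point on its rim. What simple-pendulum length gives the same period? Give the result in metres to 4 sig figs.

The equivalent simple-pendulum length is L_eq = I/(md), where I is about the pivot and d = 0.78020 m.
I_cm = ½mR² = 0.81202 kg·m², so I = I_cm + md² = 0.81202 + 1.6240 = 2.4361 kg·m².
L_eq = 2.4361/(2.668 × 0.78020) = 1.170 m.

1.170 m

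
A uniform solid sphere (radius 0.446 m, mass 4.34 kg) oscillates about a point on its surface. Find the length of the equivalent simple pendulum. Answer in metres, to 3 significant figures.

The equivalent simple-pendulum length is L_eq = I/(md), where I is about the pivot and d = 0.4460 m.
I_cm = (2/5)mR² = 0.3453 kg·m², so I = I_cm + md² = 0.3453 + 0.8633 = 1.209 kg·m².
L_eq = 1.209/(4.34 × 0.4460) = 0.624 m.

0.624 m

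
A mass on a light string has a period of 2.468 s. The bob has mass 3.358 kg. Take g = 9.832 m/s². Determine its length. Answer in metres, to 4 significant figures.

From T = 2π√(L/g), L = gT²/(4π²) = 9.832 × 2.4680²/(4π²) = 1.517 m.

1.517 m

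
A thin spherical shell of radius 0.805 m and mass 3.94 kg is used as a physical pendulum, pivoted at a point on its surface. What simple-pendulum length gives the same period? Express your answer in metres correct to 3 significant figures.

1.34 m

The equivalent simple-pendulum length is L_eq = I/(md), where I is about the pivot and d = 0.8050 m.
I_cm = (2/3)mR² = 1.702 kg·m², so I = I_cm + md² = 1.702 + 2.553 = 4.255 kg·m².
L_eq = 4.255/(3.94 × 0.8050) = 1.34 m.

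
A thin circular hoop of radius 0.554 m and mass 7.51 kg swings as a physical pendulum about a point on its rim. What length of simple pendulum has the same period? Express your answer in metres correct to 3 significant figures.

1.11 m

The equivalent simple-pendulum length is L_eq = I/(md), where I is about the pivot and d = 0.5540 m.
I_cm = mR² = 2.305 kg·m², so I = I_cm + md² = 2.305 + 2.305 = 4.610 kg·m².
L_eq = 4.610/(7.51 × 0.5540) = 1.11 m.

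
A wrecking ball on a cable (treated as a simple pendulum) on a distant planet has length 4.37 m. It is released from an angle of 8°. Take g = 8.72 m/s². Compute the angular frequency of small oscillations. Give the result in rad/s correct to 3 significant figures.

1.41 rad/s

ω = √(g/L) = √(8.72/4.37) = 1.41 rad/s.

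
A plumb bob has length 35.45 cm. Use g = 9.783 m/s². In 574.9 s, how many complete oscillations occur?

480

T = 2π√(L/g) = 2π√(0.3545/9.783) = 1.1961 s.
Number of complete oscillations = ⌊574.9/1.1961⌋ = ⌊480.66⌋ = 480.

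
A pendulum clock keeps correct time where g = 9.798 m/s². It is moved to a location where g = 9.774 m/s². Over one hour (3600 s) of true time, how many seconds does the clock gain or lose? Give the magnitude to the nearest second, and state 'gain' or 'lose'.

The clock's period scales as T ∝ 1/√g, so T'/T = √(9.798/9.774) = 1.00123.
In 3600 s of true time the clock registers 3600/1.00123 = 3595.6 s, so it loses 4 s.

lose 4 s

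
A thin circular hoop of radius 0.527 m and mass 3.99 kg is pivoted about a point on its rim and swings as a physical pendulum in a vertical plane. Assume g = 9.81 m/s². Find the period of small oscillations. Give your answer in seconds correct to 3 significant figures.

2.06 s

I_cm = mr² = 1.108 kg·m². The pivot is at distance d = 0.527 m from the centre of mass.
By the parallel-axis theorem, I = I_cm + md² = 1.108 + 1.108 = 2.216 kg·m².
T = 2π√(I/(mgd)) = 2π√(2.216/(3.99 × 9.81 × 0.527)) = 2.06 s.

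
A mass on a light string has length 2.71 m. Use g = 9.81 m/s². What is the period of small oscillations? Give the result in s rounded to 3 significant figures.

3.30 s

T = 2π√(L/g) = 2π√(2.71/9.81) = 2π × 0.5256 = 3.30 s.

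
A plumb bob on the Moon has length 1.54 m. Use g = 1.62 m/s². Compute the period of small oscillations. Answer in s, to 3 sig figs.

T = 2π√(L/g) = 2π√(1.54/1.62) = 2π × 0.9750 = 6.13 s.

6.13 s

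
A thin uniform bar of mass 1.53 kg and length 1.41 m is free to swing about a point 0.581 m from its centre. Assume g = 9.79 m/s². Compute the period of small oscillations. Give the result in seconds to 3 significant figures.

1.87 s

For a physical pendulum T = 2π√(I/(mgd)), with d = 0.5810 m from pivot to centre of mass.
I_cm = mL²/12 = 1.53 × 1.41²/12 = 0.2535 kg·m²; I = I_cm + md² = 0.2535 + 1.53 × 0.5810² = 0.7700 kg·m².
T = 2π√(0.7700/(1.53 × 9.79 × 0.5810)) = 1.87 s.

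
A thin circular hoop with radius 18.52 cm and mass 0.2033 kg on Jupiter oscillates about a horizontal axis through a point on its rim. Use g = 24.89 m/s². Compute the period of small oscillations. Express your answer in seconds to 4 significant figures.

I_cm = mr² = 0.0069730 kg·m². The pivot is at distance d = 0.1852 m from the centre of mass.
By the parallel-axis theorem, I = I_cm + md² = 0.0069730 + 0.0069730 = 0.013946 kg·m².
T = 2π√(I/(mgd)) = 2π√(0.013946/(0.2033 × 24.89 × 0.1852)) = 0.7665 s.

0.7665 s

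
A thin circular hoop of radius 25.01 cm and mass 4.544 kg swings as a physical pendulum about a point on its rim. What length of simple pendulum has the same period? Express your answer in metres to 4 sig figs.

0.5002 m

The equivalent simple-pendulum length is L_eq = I/(md), where I is about the pivot and d = 0.25010 m.
I_cm = mR² = 0.28423 kg·m², so I = I_cm + md² = 0.28423 + 0.28423 = 0.56845 kg·m².
L_eq = 0.56845/(4.544 × 0.25010) = 0.5002 m.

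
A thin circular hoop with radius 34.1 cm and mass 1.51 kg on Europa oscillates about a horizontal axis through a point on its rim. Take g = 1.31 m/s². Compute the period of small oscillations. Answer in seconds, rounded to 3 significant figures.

I_cm = mr² = 0.1756 kg·m². The pivot is at distance d = 0.341 m from the centre of mass.
By the parallel-axis theorem, I = I_cm + md² = 0.1756 + 0.1756 = 0.3512 kg·m².
T = 2π√(I/(mgd)) = 2π√(0.3512/(1.51 × 1.31 × 0.341)) = 4.53 s.

4.53 s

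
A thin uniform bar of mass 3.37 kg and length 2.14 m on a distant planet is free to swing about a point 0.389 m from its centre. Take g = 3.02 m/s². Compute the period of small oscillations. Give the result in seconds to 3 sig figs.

For a physical pendulum T = 2π√(I/(mgd)), with d = 0.3890 m from pivot to centre of mass.
I_cm = mL²/12 = 3.37 × 2.14²/12 = 1.286 kg·m²; I = I_cm + md² = 1.286 + 3.37 × 0.3890² = 1.796 kg·m².
T = 2π√(1.796/(3.37 × 3.02 × 0.3890)) = 4.23 s.

4.23 s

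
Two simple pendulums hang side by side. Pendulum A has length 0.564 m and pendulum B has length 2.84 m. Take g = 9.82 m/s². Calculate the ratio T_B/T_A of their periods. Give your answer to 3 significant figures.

T ∝ √L, so T_B/T_A = √(L_B/L_A) = √(2.84/0.564) = 2.24.

2.24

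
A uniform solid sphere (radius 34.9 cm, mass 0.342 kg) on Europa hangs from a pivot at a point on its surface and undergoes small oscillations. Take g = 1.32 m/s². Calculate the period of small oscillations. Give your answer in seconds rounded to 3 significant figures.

3.82 s

I_cm = (2/5)mr² = 0.01666 kg·m². The pivot is at distance d = 0.349 m from the centre of mass.
By the parallel-axis theorem, I = I_cm + md² = 0.01666 + 0.04166 = 0.05832 kg·m².
T = 2π√(I/(mgd)) = 2π√(0.05832/(0.342 × 1.32 × 0.349)) = 3.82 s.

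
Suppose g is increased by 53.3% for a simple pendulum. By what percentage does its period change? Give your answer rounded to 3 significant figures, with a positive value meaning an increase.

T ∝ 1/√g, so T'/T = 1/√(1.533) = 0.8077.
Percentage change in T = (0.8077 − 1) × 100% = -19.2%.

-19.2%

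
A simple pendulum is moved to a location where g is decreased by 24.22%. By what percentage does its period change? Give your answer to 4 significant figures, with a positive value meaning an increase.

14.87%

T ∝ 1/√g, so T'/T = 1/√(0.75780) = 1.1487.
Percentage change in T = (1.1487 − 1) × 100% = 14.87%.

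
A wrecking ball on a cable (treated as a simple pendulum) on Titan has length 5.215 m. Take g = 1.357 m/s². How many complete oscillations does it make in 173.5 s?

14

T = 2π√(L/g) = 2π√(5.215/1.357) = 12.317 s.
Number of complete oscillations = ⌊173.5/12.317⌋ = ⌊14.086⌋ = 14.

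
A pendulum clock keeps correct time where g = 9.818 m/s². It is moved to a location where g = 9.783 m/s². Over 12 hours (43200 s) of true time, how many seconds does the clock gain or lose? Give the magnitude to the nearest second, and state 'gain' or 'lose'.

The clock's period scales as T ∝ 1/√g, so T'/T = √(9.818/9.783) = 1.00179.
In 43200 s of true time the clock registers 43200/1.00179 = 43122.9 s, so it loses 77 s.

lose 77 s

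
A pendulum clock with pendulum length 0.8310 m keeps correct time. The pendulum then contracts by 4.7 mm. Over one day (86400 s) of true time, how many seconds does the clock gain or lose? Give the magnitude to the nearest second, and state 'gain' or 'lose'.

gain 245 s

T ∝ √L, so T'/T = √(0.82630/0.8310) = 0.997168.
In 86400 s of true time the clock registers 86400/0.997168 = 86645.4 s, so it gains 245 s.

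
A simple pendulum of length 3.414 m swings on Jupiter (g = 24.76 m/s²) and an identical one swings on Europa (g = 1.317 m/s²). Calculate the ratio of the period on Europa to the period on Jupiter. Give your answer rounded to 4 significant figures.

T ∝ 1/√g, so T₂/T₁ = √(g₁/g₂) = √(24.76/1.317) = 4.336.

4.336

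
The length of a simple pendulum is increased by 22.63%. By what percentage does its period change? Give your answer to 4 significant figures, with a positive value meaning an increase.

T ∝ √L, so T'/T = √(1.2263) = 1.1074.
Percentage change in T = (1.1074 − 1) × 100% = 10.74%.

10.74%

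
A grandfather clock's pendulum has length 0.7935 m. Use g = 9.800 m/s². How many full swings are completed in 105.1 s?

T = 2π√(L/g) = 2π√(0.7935/9.800) = 1.7879 s.
Number of complete oscillations = ⌊105.1/1.7879⌋ = ⌊58.784⌋ = 58.

58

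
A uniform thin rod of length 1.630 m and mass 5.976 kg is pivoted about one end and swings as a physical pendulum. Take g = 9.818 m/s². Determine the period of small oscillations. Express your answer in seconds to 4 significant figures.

For a physical pendulum T = 2π√(I/(mgd)), with d = 0.81500 m from pivot to centre of mass.
I_cm = mL²/12 = 5.976 × 1.630²/12 = 1.3231 kg·m²; I = I_cm + md² = 1.3231 + 5.976 × 0.81500² = 5.2925 kg·m².
T = 2π√(5.2925/(5.976 × 9.818 × 0.81500)) = 2.090 s.

2.090 s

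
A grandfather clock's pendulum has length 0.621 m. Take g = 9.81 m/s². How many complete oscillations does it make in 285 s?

180

T = 2π√(L/g) = 2π√(0.621/9.81) = 1.581 s.
Number of complete oscillations = ⌊285/1.581⌋ = ⌊180.3⌋ = 180.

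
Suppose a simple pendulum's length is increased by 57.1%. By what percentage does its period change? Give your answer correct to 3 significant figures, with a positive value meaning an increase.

T ∝ √L, so T'/T = √(1.571) = 1.253.
Percentage change in T = (1.253 − 1) × 100% = 25.3%.

25.3%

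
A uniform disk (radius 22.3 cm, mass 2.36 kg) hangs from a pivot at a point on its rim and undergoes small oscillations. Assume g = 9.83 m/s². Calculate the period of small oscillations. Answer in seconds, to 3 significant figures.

1.16 s

I_cm = ½mr² = 0.05868 kg·m². The pivot is at distance d = 0.223 m from the centre of mass.
By the parallel-axis theorem, I = I_cm + md² = 0.05868 + 0.1174 = 0.1760 kg·m².
T = 2π√(I/(mgd)) = 2π√(0.1760/(2.36 × 9.83 × 0.223)) = 1.16 s.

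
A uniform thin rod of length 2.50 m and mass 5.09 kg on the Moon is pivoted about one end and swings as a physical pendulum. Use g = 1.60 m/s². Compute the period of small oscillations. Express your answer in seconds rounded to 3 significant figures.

6.41 s

For a physical pendulum T = 2π√(I/(mgd)), with d = 1.250 m from pivot to centre of mass.
I_cm = mL²/12 = 5.09 × 2.50²/12 = 2.651 kg·m²; I = I_cm + md² = 2.651 + 5.09 × 1.250² = 10.60 kg·m².
T = 2π√(10.60/(5.09 × 1.60 × 1.250)) = 6.41 s.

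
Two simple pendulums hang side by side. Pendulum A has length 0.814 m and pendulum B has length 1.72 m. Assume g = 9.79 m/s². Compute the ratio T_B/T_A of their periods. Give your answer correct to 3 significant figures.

1.45

T ∝ √L, so T_B/T_A = √(L_B/L_A) = √(1.72/0.814) = 1.45.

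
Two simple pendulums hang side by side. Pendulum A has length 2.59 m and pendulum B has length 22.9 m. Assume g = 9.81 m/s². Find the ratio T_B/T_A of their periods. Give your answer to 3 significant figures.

2.97

T ∝ √L, so T_B/T_A = √(L_B/L_A) = √(22.9/2.59) = 2.97.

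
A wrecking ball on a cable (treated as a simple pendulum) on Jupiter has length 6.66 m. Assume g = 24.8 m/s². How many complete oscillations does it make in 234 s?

T = 2π√(L/g) = 2π√(6.66/24.8) = 3.256 s.
Number of complete oscillations = ⌊234/3.256⌋ = ⌊71.87⌋ = 71.

71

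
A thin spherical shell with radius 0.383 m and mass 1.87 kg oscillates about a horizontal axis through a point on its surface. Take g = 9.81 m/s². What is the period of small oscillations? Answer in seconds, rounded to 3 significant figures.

1.60 s

I_cm = (2/3)mr² = 0.1829 kg·m². The pivot is at distance d = 0.383 m from the centre of mass.
By the parallel-axis theorem, I = I_cm + md² = 0.1829 + 0.2743 = 0.4572 kg·m².
T = 2π√(I/(mgd)) = 2π√(0.4572/(1.87 × 9.81 × 0.383)) = 1.60 s.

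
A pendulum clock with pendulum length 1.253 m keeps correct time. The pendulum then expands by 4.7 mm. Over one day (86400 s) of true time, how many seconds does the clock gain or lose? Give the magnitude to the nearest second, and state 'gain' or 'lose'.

lose 162 s

T ∝ √L, so T'/T = √(1.25770/1.253) = 1.00187.
In 86400 s of true time the clock registers 86400/1.00187 = 86238.4 s, so it loses 162 s.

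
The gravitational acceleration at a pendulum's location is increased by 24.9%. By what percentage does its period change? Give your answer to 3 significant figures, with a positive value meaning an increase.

-10.5%

T ∝ 1/√g, so T'/T = 1/√(1.249) = 0.8948.
Percentage change in T = (0.8948 − 1) × 100% = -10.5%.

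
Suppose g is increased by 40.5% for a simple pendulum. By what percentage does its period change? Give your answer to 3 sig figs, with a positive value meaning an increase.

T ∝ 1/√g, so T'/T = 1/√(1.405) = 0.8436.
Percentage change in T = (0.8436 − 1) × 100% = -15.6%.

-15.6%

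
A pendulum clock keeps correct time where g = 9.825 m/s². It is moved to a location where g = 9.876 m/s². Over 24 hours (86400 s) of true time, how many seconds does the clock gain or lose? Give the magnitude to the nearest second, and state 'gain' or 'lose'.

gain 224 s

The clock's period scales as T ∝ 1/√g, so T'/T = √(9.825/9.876) = 0.997415.
In 86400 s of true time the clock registers 86400/0.997415 = 86624.0 s, so it gains 224 s.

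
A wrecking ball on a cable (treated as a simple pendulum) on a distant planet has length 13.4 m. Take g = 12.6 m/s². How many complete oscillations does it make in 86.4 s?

13

T = 2π√(L/g) = 2π√(13.4/12.6) = 6.480 s.
Number of complete oscillations = ⌊86.4/6.480⌋ = ⌊13.33⌋ = 13.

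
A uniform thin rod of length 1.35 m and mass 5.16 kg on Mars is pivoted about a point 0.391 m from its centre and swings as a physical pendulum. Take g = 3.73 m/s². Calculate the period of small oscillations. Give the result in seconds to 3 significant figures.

For a physical pendulum T = 2π√(I/(mgd)), with d = 0.3910 m from pivot to centre of mass.
I_cm = mL²/12 = 5.16 × 1.35²/12 = 0.7837 kg·m²; I = I_cm + md² = 0.7837 + 5.16 × 0.3910² = 1.573 kg·m².
T = 2π√(1.573/(5.16 × 3.73 × 0.3910)) = 2.87 s.

2.87 s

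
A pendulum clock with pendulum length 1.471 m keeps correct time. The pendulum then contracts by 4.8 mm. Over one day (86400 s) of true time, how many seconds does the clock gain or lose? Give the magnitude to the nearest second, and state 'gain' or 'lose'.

T ∝ √L, so T'/T = √(1.46620/1.471) = 0.998367.
In 86400 s of true time the clock registers 86400/0.998367 = 86541.3 s, so it gains 141 s.

gain 141 s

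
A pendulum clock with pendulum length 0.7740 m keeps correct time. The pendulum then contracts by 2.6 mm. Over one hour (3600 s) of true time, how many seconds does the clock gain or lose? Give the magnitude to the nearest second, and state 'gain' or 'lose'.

gain 6 s

T ∝ √L, so T'/T = √(0.77140/0.7740) = 0.998319.
In 3600 s of true time the clock registers 3600/0.998319 = 3606.1 s, so it gains 6 s.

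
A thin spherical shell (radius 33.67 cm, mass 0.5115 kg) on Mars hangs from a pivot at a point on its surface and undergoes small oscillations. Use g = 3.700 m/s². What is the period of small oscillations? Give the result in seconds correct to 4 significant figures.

2.447 s

I_cm = (2/3)mr² = 0.038658 kg·m². The pivot is at distance d = 0.3367 m from the centre of mass.
By the parallel-axis theorem, I = I_cm + md² = 0.038658 + 0.057987 = 0.096645 kg·m².
T = 2π√(I/(mgd)) = 2π√(0.096645/(0.5115 × 3.700 × 0.3367)) = 2.447 s.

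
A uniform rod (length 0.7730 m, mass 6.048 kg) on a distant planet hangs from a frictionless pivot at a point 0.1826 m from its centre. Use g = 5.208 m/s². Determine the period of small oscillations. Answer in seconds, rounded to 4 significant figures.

For a physical pendulum T = 2π√(I/(mgd)), with d = 0.18260 m from pivot to centre of mass.
I_cm = mL²/12 = 6.048 × 0.7730²/12 = 0.30115 kg·m²; I = I_cm + md² = 0.30115 + 6.048 × 0.18260² = 0.50281 kg·m².
T = 2π√(0.50281/(6.048 × 5.208 × 0.18260)) = 1.858 s.

1.858 s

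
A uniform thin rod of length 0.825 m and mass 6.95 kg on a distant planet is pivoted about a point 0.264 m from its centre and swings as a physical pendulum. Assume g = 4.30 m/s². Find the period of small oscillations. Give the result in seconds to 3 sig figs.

For a physical pendulum T = 2π√(I/(mgd)), with d = 0.2640 m from pivot to centre of mass.
I_cm = mL²/12 = 6.95 × 0.825²/12 = 0.3942 kg·m²; I = I_cm + md² = 0.3942 + 6.95 × 0.2640² = 0.8786 kg·m².
T = 2π√(0.8786/(6.95 × 4.30 × 0.2640)) = 2.10 s.

2.10 s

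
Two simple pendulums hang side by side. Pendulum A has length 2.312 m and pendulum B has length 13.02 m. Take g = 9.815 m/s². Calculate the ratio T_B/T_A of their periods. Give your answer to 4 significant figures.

2.373

T ∝ √L, so T_B/T_A = √(L_B/L_A) = √(13.02/2.312) = 2.373.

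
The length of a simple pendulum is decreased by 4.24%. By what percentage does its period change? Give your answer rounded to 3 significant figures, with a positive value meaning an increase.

-2.14%

T ∝ √L, so T'/T = √(0.9576) = 0.9786.
Percentage change in T = (0.9786 − 1) × 100% = -2.14%.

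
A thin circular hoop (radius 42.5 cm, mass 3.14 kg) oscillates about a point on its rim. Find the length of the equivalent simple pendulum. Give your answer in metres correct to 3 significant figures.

0.850 m

The equivalent simple-pendulum length is L_eq = I/(md), where I is about the pivot and d = 0.4250 m.
I_cm = mR² = 0.5672 kg·m², so I = I_cm + md² = 0.5672 + 0.5672 = 1.134 kg·m².
L_eq = 1.134/(3.14 × 0.4250) = 0.850 m.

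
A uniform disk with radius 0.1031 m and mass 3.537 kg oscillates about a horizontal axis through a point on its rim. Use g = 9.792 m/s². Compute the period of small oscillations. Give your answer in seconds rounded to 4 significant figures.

I_cm = ½mr² = 0.018798 kg·m². The pivot is at distance d = 0.1031 m from the centre of mass.
By the parallel-axis theorem, I = I_cm + md² = 0.018798 + 0.037597 = 0.056395 kg·m².
T = 2π√(I/(mgd)) = 2π√(0.056395/(3.537 × 9.792 × 0.1031)) = 0.7896 s.

0.7896 s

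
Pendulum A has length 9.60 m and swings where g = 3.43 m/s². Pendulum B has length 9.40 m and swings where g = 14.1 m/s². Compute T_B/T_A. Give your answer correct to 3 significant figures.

0.488

T = 2π√(L/g), so T_B/T_A = √((L_B/g_B)/(L_A/g_A)) = √((9.40/14.1)/(9.60/3.43)) = 0.488.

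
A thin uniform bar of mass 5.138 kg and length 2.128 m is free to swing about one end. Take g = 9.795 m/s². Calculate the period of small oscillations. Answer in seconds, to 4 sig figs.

For a physical pendulum T = 2π√(I/(mgd)), with d = 1.0640 m from pivot to centre of mass.
I_cm = mL²/12 = 5.138 × 2.128²/12 = 1.9389 kg·m²; I = I_cm + md² = 1.9389 + 5.138 × 1.0640² = 7.7556 kg·m².
T = 2π√(7.7556/(5.138 × 9.795 × 1.0640)) = 2.391 s.

2.391 s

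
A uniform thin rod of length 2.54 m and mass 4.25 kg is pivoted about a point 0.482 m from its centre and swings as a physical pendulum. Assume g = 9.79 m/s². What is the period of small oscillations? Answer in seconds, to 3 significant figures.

For a physical pendulum T = 2π√(I/(mgd)), with d = 0.4820 m from pivot to centre of mass.
I_cm = mL²/12 = 4.25 × 2.54²/12 = 2.285 kg·m²; I = I_cm + md² = 2.285 + 4.25 × 0.4820² = 3.272 kg·m².
T = 2π√(3.272/(4.25 × 9.79 × 0.4820)) = 2.54 s.

2.54 s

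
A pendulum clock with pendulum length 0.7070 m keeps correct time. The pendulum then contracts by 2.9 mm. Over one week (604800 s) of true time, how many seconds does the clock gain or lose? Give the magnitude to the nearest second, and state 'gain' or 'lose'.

gain 1244 s

T ∝ √L, so T'/T = √(0.70410/0.7070) = 0.997947.
In 604800 s of true time the clock registers 604800/0.997947 = 606044.2 s, so it gains 1244 s.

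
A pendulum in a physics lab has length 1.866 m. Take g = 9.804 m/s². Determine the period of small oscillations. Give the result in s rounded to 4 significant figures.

2.741 s

T = 2π√(L/g) = 2π√(1.866/9.804) = 2π × 0.43627 = 2.741 s.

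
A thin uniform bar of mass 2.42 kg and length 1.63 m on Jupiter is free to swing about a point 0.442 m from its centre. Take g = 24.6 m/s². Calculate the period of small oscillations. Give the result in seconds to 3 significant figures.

1.23 s

For a physical pendulum T = 2π√(I/(mgd)), with d = 0.4420 m from pivot to centre of mass.
I_cm = mL²/12 = 2.42 × 1.63²/12 = 0.5358 kg·m²; I = I_cm + md² = 0.5358 + 2.42 × 0.4420² = 1.009 kg·m².
T = 2π√(1.009/(2.42 × 24.6 × 0.4420)) = 1.23 s.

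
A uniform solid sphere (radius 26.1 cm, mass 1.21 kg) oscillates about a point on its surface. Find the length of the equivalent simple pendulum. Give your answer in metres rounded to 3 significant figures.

0.365 m

The equivalent simple-pendulum length is L_eq = I/(md), where I is about the pivot and d = 0.2610 m.
I_cm = (2/5)mR² = 0.03297 kg·m², so I = I_cm + md² = 0.03297 + 0.08243 = 0.1154 kg·m².
L_eq = 0.1154/(1.21 × 0.2610) = 0.365 m.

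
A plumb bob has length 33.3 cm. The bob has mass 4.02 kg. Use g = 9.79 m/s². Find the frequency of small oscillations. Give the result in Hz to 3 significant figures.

T = 2π√(L/g) = 2π√(0.333/9.79) = 1.159 s, so f = 1/T = 0.863 Hz.

0.863 Hz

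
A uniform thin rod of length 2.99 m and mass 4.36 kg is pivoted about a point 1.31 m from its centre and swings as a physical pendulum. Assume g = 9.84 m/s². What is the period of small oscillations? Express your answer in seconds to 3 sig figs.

For a physical pendulum T = 2π√(I/(mgd)), with d = 1.310 m from pivot to centre of mass.
I_cm = mL²/12 = 4.36 × 2.99²/12 = 3.248 kg·m²; I = I_cm + md² = 3.248 + 4.36 × 1.310² = 10.73 kg·m².
T = 2π√(10.73/(4.36 × 9.84 × 1.310)) = 2.75 s.

2.75 s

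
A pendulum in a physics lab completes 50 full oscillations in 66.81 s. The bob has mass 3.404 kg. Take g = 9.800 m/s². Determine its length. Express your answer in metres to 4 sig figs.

0.4432 m

T = 66.81/50 = 1.3362 s.
From T = 2π√(L/g), L = gT²/(4π²) = 9.800 × 1.3362²/(4π²) = 0.4432 m.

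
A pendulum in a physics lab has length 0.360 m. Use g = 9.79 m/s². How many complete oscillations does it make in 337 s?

T = 2π√(L/g) = 2π√(0.360/9.79) = 1.205 s.
Number of complete oscillations = ⌊337/1.205⌋ = ⌊279.7⌋ = 279.

279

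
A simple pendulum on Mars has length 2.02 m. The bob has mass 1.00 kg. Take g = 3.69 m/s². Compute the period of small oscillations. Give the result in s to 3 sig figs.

4.65 s

T = 2π√(L/g) = 2π√(2.02/3.69) = 2π × 0.7399 = 4.65 s.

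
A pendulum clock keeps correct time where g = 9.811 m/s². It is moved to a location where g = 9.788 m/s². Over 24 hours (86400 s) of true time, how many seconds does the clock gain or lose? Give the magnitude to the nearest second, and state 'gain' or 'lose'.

lose 101 s

The clock's period scales as T ∝ 1/√g, so T'/T = √(9.811/9.788) = 1.00117.
In 86400 s of true time the clock registers 86400/1.00117 = 86298.7 s, so it loses 101 s.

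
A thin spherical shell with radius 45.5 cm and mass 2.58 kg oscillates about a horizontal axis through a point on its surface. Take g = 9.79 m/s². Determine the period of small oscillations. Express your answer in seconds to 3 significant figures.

1.75 s

I_cm = (2/3)mr² = 0.3561 kg·m². The pivot is at distance d = 0.455 m from the centre of mass.
By the parallel-axis theorem, I = I_cm + md² = 0.3561 + 0.5341 = 0.8902 kg·m².
T = 2π√(I/(mgd)) = 2π√(0.8902/(2.58 × 9.79 × 0.455)) = 1.75 s.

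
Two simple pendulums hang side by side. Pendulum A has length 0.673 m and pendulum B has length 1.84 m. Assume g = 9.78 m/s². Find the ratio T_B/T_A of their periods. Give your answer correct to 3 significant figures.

1.65

T ∝ √L, so T_B/T_A = √(L_B/L_A) = √(1.84/0.673) = 1.65.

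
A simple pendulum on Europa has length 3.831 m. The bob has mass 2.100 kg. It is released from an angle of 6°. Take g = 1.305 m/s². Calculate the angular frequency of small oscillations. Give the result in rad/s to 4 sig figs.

0.5836 rad/s

ω = √(g/L) = √(1.305/3.831) = 0.5836 rad/s.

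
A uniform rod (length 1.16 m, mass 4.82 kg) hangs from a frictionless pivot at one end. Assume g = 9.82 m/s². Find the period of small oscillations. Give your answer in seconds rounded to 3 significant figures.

For a physical pendulum T = 2π√(I/(mgd)), with d = 0.5800 m from pivot to centre of mass.
I_cm = mL²/12 = 4.82 × 1.16²/12 = 0.5405 kg·m²; I = I_cm + md² = 0.5405 + 4.82 × 0.5800² = 2.162 kg·m².
T = 2π√(2.162/(4.82 × 9.82 × 0.5800)) = 1.76 s.

1.76 s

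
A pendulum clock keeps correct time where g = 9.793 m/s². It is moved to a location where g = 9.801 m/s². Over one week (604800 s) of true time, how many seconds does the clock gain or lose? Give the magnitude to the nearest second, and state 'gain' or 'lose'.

gain 247 s

The clock's period scales as T ∝ 1/√g, so T'/T = √(9.793/9.801) = 0.999592.
In 604800 s of true time the clock registers 604800/0.999592 = 605047.0 s, so it gains 247 s.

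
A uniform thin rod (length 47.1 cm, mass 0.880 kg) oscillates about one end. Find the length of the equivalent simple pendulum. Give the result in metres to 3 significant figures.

0.314 m

The equivalent simple-pendulum length is L_eq = I/(md), where I is about the pivot and d = 0.2355 m.
I_cm = (1/12)mL² = 0.01627 kg·m², so I = I_cm + md² = 0.01627 + 0.04881 = 0.06507 kg·m².
L_eq = 0.06507/(0.880 × 0.2355) = 0.314 m.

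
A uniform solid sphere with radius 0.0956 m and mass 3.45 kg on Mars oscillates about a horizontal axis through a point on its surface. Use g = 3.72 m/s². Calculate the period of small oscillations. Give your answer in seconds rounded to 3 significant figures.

1.19 s

I_cm = (2/5)mr² = 0.01261 kg·m². The pivot is at distance d = 0.0956 m from the centre of mass.
By the parallel-axis theorem, I = I_cm + md² = 0.01261 + 0.03153 = 0.04414 kg·m².
T = 2π√(I/(mgd)) = 2π√(0.04414/(3.45 × 3.72 × 0.0956)) = 1.19 s.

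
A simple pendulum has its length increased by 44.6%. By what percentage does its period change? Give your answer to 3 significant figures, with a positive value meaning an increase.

20.2%

T ∝ √L, so T'/T = √(1.446) = 1.202.
Percentage change in T = (1.202 − 1) × 100% = 20.2%.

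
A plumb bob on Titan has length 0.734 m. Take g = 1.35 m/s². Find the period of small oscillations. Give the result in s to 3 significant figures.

T = 2π√(L/g) = 2π√(0.734/1.35) = 2π × 0.7374 = 4.63 s.

4.63 s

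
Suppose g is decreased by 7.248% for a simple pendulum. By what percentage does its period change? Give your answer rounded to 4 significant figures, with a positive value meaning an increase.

3.834%

T ∝ 1/√g, so T'/T = 1/√(0.92752) = 1.0383.
Percentage change in T = (1.0383 − 1) × 100% = 3.834%.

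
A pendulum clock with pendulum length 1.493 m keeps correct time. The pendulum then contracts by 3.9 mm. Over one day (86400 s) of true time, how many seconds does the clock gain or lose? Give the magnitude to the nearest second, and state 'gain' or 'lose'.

T ∝ √L, so T'/T = √(1.48910/1.493) = 0.998693.
In 86400 s of true time the clock registers 86400/0.998693 = 86513.1 s, so it gains 113 s.

gain 113 s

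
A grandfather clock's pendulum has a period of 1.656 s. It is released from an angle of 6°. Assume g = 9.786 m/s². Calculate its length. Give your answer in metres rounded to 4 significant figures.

0.6798 m

From T = 2π√(L/g), L = gT²/(4π²) = 9.786 × 1.6560²/(4π²) = 0.6798 m.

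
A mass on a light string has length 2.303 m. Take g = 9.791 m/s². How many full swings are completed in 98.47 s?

32

T = 2π√(L/g) = 2π√(2.303/9.791) = 3.0473 s.
Number of complete oscillations = ⌊98.47/3.0473⌋ = ⌊32.314⌋ = 32.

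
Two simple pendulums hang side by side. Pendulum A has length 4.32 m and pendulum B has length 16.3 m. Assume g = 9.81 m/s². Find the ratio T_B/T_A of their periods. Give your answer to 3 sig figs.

T ∝ √L, so T_B/T_A = √(L_B/L_A) = √(16.3/4.32) = 1.94.

1.94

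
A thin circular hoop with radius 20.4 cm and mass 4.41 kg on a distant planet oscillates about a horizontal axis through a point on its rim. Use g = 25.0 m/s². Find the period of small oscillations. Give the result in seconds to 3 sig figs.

0.803 s

I_cm = mr² = 0.1835 kg·m². The pivot is at distance d = 0.204 m from the centre of mass.
By the parallel-axis theorem, I = I_cm + md² = 0.1835 + 0.1835 = 0.3671 kg·m².
T = 2π√(I/(mgd)) = 2π√(0.3671/(4.41 × 25.0 × 0.204)) = 0.803 s.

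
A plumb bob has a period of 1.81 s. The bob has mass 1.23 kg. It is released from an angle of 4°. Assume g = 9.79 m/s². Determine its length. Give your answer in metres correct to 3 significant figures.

From T = 2π√(L/g), L = gT²/(4π²) = 9.79 × 1.810²/(4π²) = 0.812 m.

0.812 m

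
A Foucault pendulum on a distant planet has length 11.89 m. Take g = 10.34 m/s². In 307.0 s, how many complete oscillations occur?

45

T = 2π√(L/g) = 2π√(11.89/10.34) = 6.7377 s.
Number of complete oscillations = ⌊307.0/6.7377⌋ = ⌊45.565⌋ = 45.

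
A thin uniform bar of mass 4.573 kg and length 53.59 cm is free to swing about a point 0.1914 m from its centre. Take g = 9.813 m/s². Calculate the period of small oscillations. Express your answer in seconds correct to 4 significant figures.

For a physical pendulum T = 2π√(I/(mgd)), with d = 0.19140 m from pivot to centre of mass.
I_cm = mL²/12 = 4.573 × 0.5359²/12 = 0.10944 kg·m²; I = I_cm + md² = 0.10944 + 4.573 × 0.19140² = 0.27697 kg·m².
T = 2π√(0.27697/(4.573 × 9.813 × 0.19140)) = 1.128 s.

1.128 s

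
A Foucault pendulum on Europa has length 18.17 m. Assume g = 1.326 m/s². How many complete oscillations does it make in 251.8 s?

T = 2π√(L/g) = 2π√(18.17/1.326) = 23.259 s.
Number of complete oscillations = ⌊251.8/23.259⌋ = ⌊10.826⌋ = 10.

10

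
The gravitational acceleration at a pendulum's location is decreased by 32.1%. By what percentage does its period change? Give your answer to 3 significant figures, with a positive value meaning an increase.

T ∝ 1/√g, so T'/T = 1/√(0.6790) = 1.214.
Percentage change in T = (1.214 − 1) × 100% = 21.4%.

21.4%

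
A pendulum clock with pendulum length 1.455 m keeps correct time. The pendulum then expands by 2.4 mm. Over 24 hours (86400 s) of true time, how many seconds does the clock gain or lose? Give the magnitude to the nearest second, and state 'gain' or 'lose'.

lose 71 s

T ∝ √L, so T'/T = √(1.45740/1.455) = 1.00082.
In 86400 s of true time the clock registers 86400/1.00082 = 86328.8 s, so it loses 71 s.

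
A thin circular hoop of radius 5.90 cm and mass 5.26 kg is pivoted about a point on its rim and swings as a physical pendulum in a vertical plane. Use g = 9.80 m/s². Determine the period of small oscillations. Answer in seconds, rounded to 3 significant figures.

I_cm = mr² = 0.01831 kg·m². The pivot is at distance d = 0.0590 m from the centre of mass.
By the parallel-axis theorem, I = I_cm + md² = 0.01831 + 0.01831 = 0.03662 kg·m².
T = 2π√(I/(mgd)) = 2π√(0.03662/(5.26 × 9.80 × 0.0590)) = 0.689 s.

0.689 s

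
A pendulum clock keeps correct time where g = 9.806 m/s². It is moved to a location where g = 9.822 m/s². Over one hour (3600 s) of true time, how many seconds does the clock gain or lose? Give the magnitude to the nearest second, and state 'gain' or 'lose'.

The clock's period scales as T ∝ 1/√g, so T'/T = √(9.806/9.822) = 0.999185.
In 3600 s of true time the clock registers 3600/0.999185 = 3602.9 s, so it gains 3 s.

gain 3 s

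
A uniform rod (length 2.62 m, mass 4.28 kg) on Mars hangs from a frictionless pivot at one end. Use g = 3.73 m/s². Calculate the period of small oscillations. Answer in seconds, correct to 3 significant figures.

4.30 s

For a physical pendulum T = 2π√(I/(mgd)), with d = 1.310 m from pivot to centre of mass.
I_cm = mL²/12 = 4.28 × 2.62²/12 = 2.448 kg·m²; I = I_cm + md² = 2.448 + 4.28 × 1.310² = 9.793 kg·m².
T = 2π√(9.793/(4.28 × 3.73 × 1.310)) = 4.30 s.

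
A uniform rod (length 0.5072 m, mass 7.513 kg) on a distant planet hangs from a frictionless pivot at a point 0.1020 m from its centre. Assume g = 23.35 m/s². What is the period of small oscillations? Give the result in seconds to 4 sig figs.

0.7265 s

For a physical pendulum T = 2π√(I/(mgd)), with d = 0.10200 m from pivot to centre of mass.
I_cm = mL²/12 = 7.513 × 0.5072²/12 = 0.16106 kg·m²; I = I_cm + md² = 0.16106 + 7.513 × 0.10200² = 0.23923 kg·m².
T = 2π√(0.23923/(7.513 × 23.35 × 0.10200)) = 0.7265 s.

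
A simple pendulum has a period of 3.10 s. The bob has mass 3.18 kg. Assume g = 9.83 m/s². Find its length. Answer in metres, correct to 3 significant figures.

2.39 m

From T = 2π√(L/g), L = gT²/(4π²) = 9.83 × 3.100²/(4π²) = 2.39 m.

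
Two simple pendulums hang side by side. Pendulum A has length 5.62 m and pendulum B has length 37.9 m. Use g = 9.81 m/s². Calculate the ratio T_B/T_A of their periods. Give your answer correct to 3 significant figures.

T ∝ √L, so T_B/T_A = √(L_B/L_A) = √(37.9/5.62) = 2.60.

2.60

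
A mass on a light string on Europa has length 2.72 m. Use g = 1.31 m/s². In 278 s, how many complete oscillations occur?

30

T = 2π√(L/g) = 2π√(2.72/1.31) = 9.054 s.
Number of complete oscillations = ⌊278/9.054⌋ = ⌊30.71⌋ = 30.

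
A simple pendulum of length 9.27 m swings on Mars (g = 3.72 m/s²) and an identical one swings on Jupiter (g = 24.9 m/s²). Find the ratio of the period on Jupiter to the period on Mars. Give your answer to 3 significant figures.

T ∝ 1/√g, so T₂/T₁ = √(g₁/g₂) = √(3.72/24.9) = 0.387.

0.387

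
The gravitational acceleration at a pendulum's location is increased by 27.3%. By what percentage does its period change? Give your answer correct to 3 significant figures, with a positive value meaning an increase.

T ∝ 1/√g, so T'/T = 1/√(1.273) = 0.8863.
Percentage change in T = (0.8863 − 1) × 100% = -11.4%.

-11.4%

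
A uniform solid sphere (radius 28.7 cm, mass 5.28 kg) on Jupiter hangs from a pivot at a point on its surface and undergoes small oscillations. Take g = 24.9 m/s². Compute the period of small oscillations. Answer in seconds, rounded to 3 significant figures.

0.798 s

I_cm = (2/5)mr² = 0.1740 kg·m². The pivot is at distance d = 0.287 m from the centre of mass.
By the parallel-axis theorem, I = I_cm + md² = 0.1740 + 0.4349 = 0.6089 kg·m².
T = 2π√(I/(mgd)) = 2π√(0.6089/(5.28 × 24.9 × 0.287)) = 0.798 s.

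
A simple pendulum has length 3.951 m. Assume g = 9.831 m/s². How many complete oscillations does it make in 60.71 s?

15

T = 2π√(L/g) = 2π√(3.951/9.831) = 3.9832 s.
Number of complete oscillations = ⌊60.71/3.9832⌋ = ⌊15.241⌋ = 15.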